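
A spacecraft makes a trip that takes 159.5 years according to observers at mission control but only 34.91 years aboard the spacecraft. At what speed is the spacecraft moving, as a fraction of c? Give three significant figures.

β = 0.976

The proper time is measured aboard the spacecraft (both events occur at the spacecraft's location); Δt is measured at mission control. γ = Δt/τ = 159.5/34.91 = 4.569.
β = √(1 − 1/γ²) = √(1 − 0.04790) = √0.9521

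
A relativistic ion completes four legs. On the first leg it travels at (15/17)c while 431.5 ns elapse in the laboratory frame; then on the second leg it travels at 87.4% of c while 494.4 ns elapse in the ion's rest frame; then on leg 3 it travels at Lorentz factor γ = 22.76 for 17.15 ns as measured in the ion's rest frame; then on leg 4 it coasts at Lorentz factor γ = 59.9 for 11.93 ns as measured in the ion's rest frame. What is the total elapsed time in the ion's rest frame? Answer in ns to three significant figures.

τ = 727 ns

Leg 1: γ = 1/√(1 − (15/17)²) = 17/8 = 2.125; τ_1 = 431.5/2.125 = 203.1 ns.
Leg 2: 494.4 ns is already measured in the ion's rest frame.
Leg 3: 17.15 ns is already measured in the ion's rest frame.
Leg 4: 11.93 ns is already measured in the ion's rest frame.
Total: 203.1 + 494.4 + 17.15 + 11.93 ns.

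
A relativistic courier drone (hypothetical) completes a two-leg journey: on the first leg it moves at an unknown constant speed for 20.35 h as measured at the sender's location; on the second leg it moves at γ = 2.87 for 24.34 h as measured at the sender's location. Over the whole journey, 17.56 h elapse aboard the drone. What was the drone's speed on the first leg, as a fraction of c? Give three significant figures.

Leg 1: speed unknown; τ_1 = 20.35/γ_1.
Leg 2: γ = 2.87; τ_2 = 24.34/2.870 = 8.481 h.
Total proper time: τ_1 + 8.481 = 17.56, so τ_1 = 17.56 − 8.481 = 9.079 h.
γ_1 = 20.35/9.079 = 2.241; β = √(1 − 1/γ²) = √0.8009.

β = 0.895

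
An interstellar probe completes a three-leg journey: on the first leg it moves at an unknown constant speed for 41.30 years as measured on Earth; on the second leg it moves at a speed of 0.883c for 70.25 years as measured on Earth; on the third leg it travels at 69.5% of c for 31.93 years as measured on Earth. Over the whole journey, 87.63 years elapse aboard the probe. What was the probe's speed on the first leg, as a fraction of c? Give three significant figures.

β = 0.641

Leg 1: speed unknown; τ_1 = 41.30/γ_1.
Leg 2: γ = 1/√(1 − 0.883²) = 1/√0.2203 = 2.131; τ_2 = 70.25/2.131 = 32.97 years.
Leg 3: β = 0.695; γ = 1/√(1 − 0.695²) = 1/√0.5170 = 1.391; τ_3 = 31.93/1.391 = 22.96 years.
Total proper time: τ_1 + 32.97 + 22.96 = 87.63, so τ_1 = 87.63 − 55.93 = 31.70 years.
γ_1 = 41.30/31.70 = 1.303; β = √(1 − 1/γ²) = √0.4109.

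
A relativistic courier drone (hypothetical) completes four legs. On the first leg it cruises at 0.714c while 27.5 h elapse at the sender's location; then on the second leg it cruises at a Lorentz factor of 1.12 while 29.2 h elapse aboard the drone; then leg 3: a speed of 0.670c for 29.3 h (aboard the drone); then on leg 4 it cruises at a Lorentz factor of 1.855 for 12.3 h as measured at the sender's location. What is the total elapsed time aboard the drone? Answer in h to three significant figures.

Leg 1: γ = 1/√(1 − 0.714²) = 1/√0.4902 = 1.428; τ_1 = 27.5/1.428 = 19.25 h.
Leg 2: 29.2 h is already measured aboard the drone.
Leg 3: 29.3 h is already measured aboard the drone.
Leg 4: γ = 1.855; τ_4 = 12.3/1.855 = 6.631 h.
Total: 19.25 + 29.20 + 29.30 + 6.631 h.

τ = 84.4 h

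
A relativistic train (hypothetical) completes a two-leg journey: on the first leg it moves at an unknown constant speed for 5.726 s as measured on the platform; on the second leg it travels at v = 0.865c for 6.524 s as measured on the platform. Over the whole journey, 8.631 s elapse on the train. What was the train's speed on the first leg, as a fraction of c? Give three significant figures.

Leg 1: speed unknown; τ_1 = 5.726/γ_1.
Leg 2: γ = 1/√(1 − 0.865²) = 1/√0.2518 = 1.993; τ_2 = 6.524/1.993 = 3.274 s.
Total proper time: τ_1 + 3.274 = 8.631, so τ_1 = 8.631 − 3.274 = 5.357 s.
γ_1 = 5.726/5.357 = 1.069; β = √(1 − 1/γ²) = √0.1246.

β = 0.353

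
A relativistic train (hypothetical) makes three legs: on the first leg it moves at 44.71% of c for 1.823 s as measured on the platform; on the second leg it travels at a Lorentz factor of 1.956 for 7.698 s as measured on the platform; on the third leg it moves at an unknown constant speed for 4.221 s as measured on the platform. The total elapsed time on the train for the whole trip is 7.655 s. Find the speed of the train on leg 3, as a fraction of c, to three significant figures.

Leg 1: β = 0.4471; γ = 1/√(1 − 0.4471²) = 1/√0.8001 = 1.118; τ_1 = 1.823/1.118 = 1.631 s.
Leg 2: γ = 1.956; τ_2 = 7.698/1.956 = 3.936 s.
Leg 3: speed unknown; τ_3 = 4.221/γ_3.
Total proper time: 1.631 + 3.936 + τ_3 = 7.655, so τ_3 = 7.655 − 5.566 = 2.089 s.
γ_3 = 4.221/2.089 = 2.021; β = √(1 − 1/γ²) = √0.7551.

β = 0.869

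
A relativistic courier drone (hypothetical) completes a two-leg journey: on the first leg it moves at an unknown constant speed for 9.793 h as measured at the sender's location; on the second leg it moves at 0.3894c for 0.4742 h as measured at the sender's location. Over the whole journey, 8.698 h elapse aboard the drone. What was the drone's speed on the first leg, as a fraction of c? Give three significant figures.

Leg 1: speed unknown; τ_1 = 9.793/γ_1.
Leg 2: γ = 1/√(1 − 0.3894²) = 1/√0.8484 = 1.086; τ_2 = 0.4742/1.086 = 0.4368 h.
Total proper time: τ_1 + 0.4368 = 8.698, so τ_1 = 8.698 − 0.4368 = 8.261 h.
γ_1 = 9.793/8.261 = 1.185; β = √(1 − 1/γ²) = √0.2884.

β = 0.537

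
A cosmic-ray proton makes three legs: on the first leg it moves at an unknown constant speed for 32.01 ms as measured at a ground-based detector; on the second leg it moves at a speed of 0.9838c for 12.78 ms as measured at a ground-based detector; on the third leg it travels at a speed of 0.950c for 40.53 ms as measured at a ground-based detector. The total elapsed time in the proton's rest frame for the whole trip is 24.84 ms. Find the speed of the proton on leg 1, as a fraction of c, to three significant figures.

Leg 1: speed unknown; τ_1 = 32.01/γ_1.
Leg 2: γ = 1/√(1 − 0.9838²) = 1/√0.03214 = 5.578; τ_2 = 12.78/5.578 = 2.291 ms.
Leg 3: γ = 1/√(1 − 0.950²) = 1/√0.09750 = 3.203; τ_3 = 40.53/3.203 = 12.66 ms.
Total proper time: τ_1 + 2.291 + 12.66 = 24.84, so τ_1 = 24.84 − 14.95 = 9.893 ms.
γ_1 = 32.01/9.893 = 3.235; β = √(1 − 1/γ²) = √0.9045.

β = 0.951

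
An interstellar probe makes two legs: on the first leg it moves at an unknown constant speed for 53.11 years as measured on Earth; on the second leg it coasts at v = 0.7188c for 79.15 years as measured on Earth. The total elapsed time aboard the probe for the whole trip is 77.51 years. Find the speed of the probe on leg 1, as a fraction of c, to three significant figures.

Leg 1: speed unknown; τ_1 = 53.11/γ_1.
Leg 2: γ = 1/√(1 − 0.7188²) = 1/√0.4833 = 1.438; τ_2 = 79.15/1.438 = 55.03 years.
Total proper time: τ_1 + 55.03 = 77.51, so τ_1 = 77.51 − 55.03 = 22.48 years.
γ_1 = 53.11/22.48 = 2.362; β = √(1 − 1/γ²) = √0.8208.

β = 0.906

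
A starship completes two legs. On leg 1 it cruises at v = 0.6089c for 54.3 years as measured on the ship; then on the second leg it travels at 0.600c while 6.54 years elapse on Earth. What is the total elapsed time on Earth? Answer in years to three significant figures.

Leg 1: γ = 1/√(1 − 0.6089²) = 1/√0.6292 = 1.261; Δt_1 = 1.261 × 54.3 = 68.45 years.
Leg 2: 6.54 years is already measured on Earth.
Total: 68.45 + 6.540 years.

Δt = 75.0 years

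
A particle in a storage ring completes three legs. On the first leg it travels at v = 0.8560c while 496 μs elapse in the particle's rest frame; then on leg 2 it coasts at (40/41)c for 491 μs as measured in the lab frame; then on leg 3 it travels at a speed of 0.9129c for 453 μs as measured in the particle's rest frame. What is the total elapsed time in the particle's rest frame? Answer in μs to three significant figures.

τ = 1060 μs

Leg 1: 496 μs is already measured in the particle's rest frame.
Leg 2: γ = 1/√(1 − (40/41)²) = 41/9 ≈ 4.556; τ_2 = 491/4.556 = 107.8 μs.
Leg 3: 453 μs is already measured in the particle's rest frame.
Total: 496.0 + 107.8 + 453.0 μs.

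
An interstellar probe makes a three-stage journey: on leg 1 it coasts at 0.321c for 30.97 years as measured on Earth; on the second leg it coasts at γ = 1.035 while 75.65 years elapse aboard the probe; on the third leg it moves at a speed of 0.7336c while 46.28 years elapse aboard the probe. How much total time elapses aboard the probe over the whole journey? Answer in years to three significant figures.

τ = 151 years

Leg 1: γ = 1/√(1 − 0.321²) = 1/√0.8970 = 1.056; τ_1 = 30.97/1.056 = 29.33 years.
Leg 2: 75.65 years is already measured aboard the probe.
Leg 3: 46.28 years is already measured aboard the probe.
Total: 29.33 + 75.65 + 46.28 years.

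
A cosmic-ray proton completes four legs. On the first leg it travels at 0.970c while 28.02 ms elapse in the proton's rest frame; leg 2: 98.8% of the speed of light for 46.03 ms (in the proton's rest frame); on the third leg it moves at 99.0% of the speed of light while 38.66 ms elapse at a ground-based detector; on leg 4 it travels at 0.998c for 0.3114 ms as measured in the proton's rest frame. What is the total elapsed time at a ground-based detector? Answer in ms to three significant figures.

Leg 1: γ = 1/√(1 − 0.970²) = 1/√0.05910 = 4.113; Δt_1 = 4.113 × 28.02 = 115.3 ms.
Leg 2: β = 0.988; γ = 1/√(1 − 0.988²) = 1/√0.02386 = 6.474; Δt_2 = 6.474 × 46.03 = 298.0 ms.
Leg 3: 38.66 ms is already measured at a ground-based detector.
Leg 4: γ = 1/√(1 − 0.998²) = 1/√0.003996 = 15.82; Δt_4 = 15.82 × 0.3114 = 4.926 ms.
Total: 115.3 + 298.0 + 38.66 + 4.926 ms.

Δt = 457 ms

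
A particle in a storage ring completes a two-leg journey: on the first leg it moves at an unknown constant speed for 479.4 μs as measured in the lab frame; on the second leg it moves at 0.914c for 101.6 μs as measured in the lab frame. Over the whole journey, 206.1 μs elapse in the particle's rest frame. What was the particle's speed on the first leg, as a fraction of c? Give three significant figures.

Leg 1: speed unknown; τ_1 = 479.4/γ_1.
Leg 2: γ = 1/√(1 − 0.914²) = 1/√0.1646 = 2.465; τ_2 = 101.6/2.465 = 41.22 μs.
Total proper time: τ_1 + 41.22 = 206.1, so τ_1 = 206.1 − 41.22 = 164.9 μs.
γ_1 = 479.4/164.9 = 2.908; β = √(1 − 1/γ²) = √0.8817.

β = 0.939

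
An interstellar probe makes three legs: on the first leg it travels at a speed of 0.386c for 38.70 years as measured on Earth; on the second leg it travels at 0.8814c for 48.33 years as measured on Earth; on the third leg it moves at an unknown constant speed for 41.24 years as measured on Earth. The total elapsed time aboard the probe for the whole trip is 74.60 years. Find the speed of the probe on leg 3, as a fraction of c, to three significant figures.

β = 0.921

Leg 1: γ = 1/√(1 − 0.386²) = 1/√0.8510 = 1.084; τ_1 = 38.70/1.084 = 35.70 years.
Leg 2: γ = 1/√(1 − 0.8814²) = 1/√0.2231 = 2.117; τ_2 = 48.33/2.117 = 22.83 years.
Leg 3: speed unknown; τ_3 = 41.24/γ_3.
Total proper time: 35.70 + 22.83 + τ_3 = 74.60, so τ_3 = 74.60 − 58.53 = 16.07 years.
γ_3 = 41.24/16.07 = 2.566; β = √(1 − 1/γ²) = √0.8482.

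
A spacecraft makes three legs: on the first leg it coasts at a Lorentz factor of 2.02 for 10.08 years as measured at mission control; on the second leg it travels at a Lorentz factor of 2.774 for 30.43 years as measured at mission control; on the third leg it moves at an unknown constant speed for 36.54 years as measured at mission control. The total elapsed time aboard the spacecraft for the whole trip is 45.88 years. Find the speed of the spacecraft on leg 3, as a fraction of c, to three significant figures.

β = 0.574

Leg 1: γ = 2.02; τ_1 = 10.08/2.020 = 4.990 years.
Leg 2: γ = 2.774; τ_2 = 30.43/2.774 = 10.97 years.
Leg 3: speed unknown; τ_3 = 36.54/γ_3.
Total proper time: 4.990 + 10.97 + τ_3 = 45.88, so τ_3 = 45.88 − 15.96 = 29.92 years.
γ_3 = 36.54/29.92 = 1.221; β = √(1 − 1/γ²) = √0.3295.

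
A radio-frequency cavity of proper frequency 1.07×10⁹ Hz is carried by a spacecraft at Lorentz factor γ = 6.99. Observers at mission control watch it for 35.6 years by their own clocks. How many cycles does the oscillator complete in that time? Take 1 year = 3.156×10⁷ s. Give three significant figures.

N = 1.72×10¹⁷

γ = 6.99
During 35.6 years of lab time, the oscillator's proper time advances by τ = Δt/γ = 35.6/6.990 = 5.093 years = 1.607×10⁸ s.
N = f × τ = 1.07×10⁹ × 1.607×10⁸ = 1.720×10¹⁷.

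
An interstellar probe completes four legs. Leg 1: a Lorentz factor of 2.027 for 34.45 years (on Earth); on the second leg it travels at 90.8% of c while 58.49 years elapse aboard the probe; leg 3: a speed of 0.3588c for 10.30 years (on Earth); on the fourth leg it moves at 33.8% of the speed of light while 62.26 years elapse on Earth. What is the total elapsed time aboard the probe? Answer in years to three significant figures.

Leg 1: γ = 2.027; τ_1 = 34.45/2.027 = 17.00 years.
Leg 2: 58.49 years is already measured aboard the probe.
Leg 3: γ = 1/√(1 − 0.3588²) = 1/√0.8713 = 1.071; τ_3 = 10.30/1.071 = 9.614 years.
Leg 4: β = 0.338; γ = 1/√(1 − 0.338²) = 1/√0.8858 = 1.063; τ_4 = 62.26/1.063 = 58.60 years.
Total: 17.00 + 58.49 + 9.614 + 58.60 years.

τ = 144 years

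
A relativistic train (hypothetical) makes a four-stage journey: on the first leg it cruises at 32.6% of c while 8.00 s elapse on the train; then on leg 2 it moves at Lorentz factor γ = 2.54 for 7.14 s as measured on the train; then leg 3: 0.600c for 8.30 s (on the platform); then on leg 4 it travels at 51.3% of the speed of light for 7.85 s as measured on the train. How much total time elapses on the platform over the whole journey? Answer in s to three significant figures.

Leg 1: β = 0.326; γ = 1/√(1 − 0.326²) = 1/√0.8937 = 1.058; Δt_1 = 1.058 × 8.00 = 8.462 s.
Leg 2: γ = 2.54; Δt_2 = 2.540 × 7.14 = 18.14 s.
Leg 3: 8.30 s is already measured on the platform.
Leg 4: β = 0.513; γ = 1/√(1 − 0.513²) = 1/√0.7368 = 1.165; Δt_4 = 1.165 × 7.85 = 9.145 s.
Total: 8.462 + 18.14 + 8.300 + 9.145 s.

Δt = 44.0 s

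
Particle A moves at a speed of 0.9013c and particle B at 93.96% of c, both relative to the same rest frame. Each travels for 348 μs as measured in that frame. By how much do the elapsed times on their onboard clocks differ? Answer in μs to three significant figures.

A: γ = 1/√(1 − 0.9013²) = 1/√0.1877 = 2.308; τ_A = 348/2.308 = 150.8 μs.
B: β = 0.9396; γ = 1/√(1 − 0.9396²) = 1/√0.1172 = 2.922; τ_B = 348/2.922 = 119.1 μs.

|τ_A − τ_B| = 31.6 μs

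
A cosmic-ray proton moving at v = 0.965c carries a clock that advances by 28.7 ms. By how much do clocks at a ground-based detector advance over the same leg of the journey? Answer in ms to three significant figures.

Δt = 109 ms

γ = 1/√(1 − 0.965²) = 1/√0.06878 = 3.813
The interval measured in the proton's rest frame is the proper time (both events occur at the same place in that frame); the lab-frame interval is Δt = γτ = 3.813 × 28.7 ms.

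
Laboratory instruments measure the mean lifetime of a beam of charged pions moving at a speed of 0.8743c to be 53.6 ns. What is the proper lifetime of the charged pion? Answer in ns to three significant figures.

τ₀ = 26.0 ns

γ = 1/√(1 − 0.8743²) = 1/√0.2356 = 2.060
The lab-frame lifetime is the dilated interval; the proper lifetime is τ₀ = Δt/γ = 53.6/2.060 ns.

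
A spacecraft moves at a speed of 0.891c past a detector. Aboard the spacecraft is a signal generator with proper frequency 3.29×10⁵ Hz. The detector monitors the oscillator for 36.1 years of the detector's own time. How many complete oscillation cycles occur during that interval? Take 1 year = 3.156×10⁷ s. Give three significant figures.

γ = 1/√(1 − 0.891²) = 1/√0.2061 = 2.203
During 36.1 years of lab time, the oscillator's proper time advances by τ = Δt/γ = 36.1/2.203 = 16.39 years = 5.173×10⁸ s.
N = f × τ = 3.29×10⁵ × 5.173×10⁸ = 1.702×10¹⁴.

N = 1.70×10¹⁴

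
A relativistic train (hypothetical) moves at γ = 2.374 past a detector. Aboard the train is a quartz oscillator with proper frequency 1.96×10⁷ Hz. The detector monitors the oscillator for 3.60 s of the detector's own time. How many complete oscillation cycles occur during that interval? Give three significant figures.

N = 2.97×10⁷

γ = 2.374
During 3.60 s of lab time, the oscillator's proper time advances by τ = Δt/γ = 3.60/2.374 = 1.516 s = 1.516×10⁰ s.
N = f × τ = 1.96×10⁷ × 1.516×10⁰ = 2.972×10⁷.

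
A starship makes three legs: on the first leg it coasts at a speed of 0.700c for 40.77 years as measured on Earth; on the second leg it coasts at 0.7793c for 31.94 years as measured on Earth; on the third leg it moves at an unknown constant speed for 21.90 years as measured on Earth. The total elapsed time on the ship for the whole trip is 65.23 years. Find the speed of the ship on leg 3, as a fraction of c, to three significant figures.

Leg 1: γ = 1/√(1 − 0.700²) = 1/√0.5100 = 1.400; τ_1 = 40.77/1.400 = 29.12 years.
Leg 2: γ = 1/√(1 − 0.7793²) = 1/√0.3927 = 1.596; τ_2 = 31.94/1.596 = 20.02 years.
Leg 3: speed unknown; τ_3 = 21.90/γ_3.
Total proper time: 29.12 + 20.02 + τ_3 = 65.23, so τ_3 = 65.23 − 49.13 = 16.10 years.
γ_3 = 21.90/16.10 = 1.360; β = √(1 − 1/γ²) = √0.4596.

β = 0.678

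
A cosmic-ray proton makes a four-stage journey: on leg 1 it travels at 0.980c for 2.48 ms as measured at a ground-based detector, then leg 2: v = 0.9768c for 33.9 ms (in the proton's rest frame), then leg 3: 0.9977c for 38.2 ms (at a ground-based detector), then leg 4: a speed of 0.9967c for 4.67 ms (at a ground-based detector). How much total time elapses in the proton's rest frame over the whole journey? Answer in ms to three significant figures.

Leg 1: γ = 1/√(1 − 0.980²) = 1/√0.03960 = 5.025; τ_1 = 2.48/5.025 = 0.4935 ms.
Leg 2: 33.9 ms is already measured in the proton's rest frame.
Leg 3: γ = 1/√(1 − 0.9977²) = 1/√0.004595 = 14.75; τ_3 = 38.2/14.75 = 2.589 ms.
Leg 4: γ = 1/√(1 − 0.9967²) = 1/√0.006589 = 12.32; τ_4 = 4.67/12.32 = 0.3791 ms.
Total: 0.4935 + 33.90 + 2.589 + 0.3791 ms.

τ = 37.4 ms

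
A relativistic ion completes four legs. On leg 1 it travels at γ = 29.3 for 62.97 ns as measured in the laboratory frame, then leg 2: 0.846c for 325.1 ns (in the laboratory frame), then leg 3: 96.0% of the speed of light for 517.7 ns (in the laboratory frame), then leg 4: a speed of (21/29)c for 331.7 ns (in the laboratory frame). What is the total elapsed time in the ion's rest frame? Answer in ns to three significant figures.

τ = 549 ns

Leg 1: γ = 29.3; τ_1 = 62.97/29.30 = 2.149 ns.
Leg 2: γ = 1/√(1 − 0.846²) = 1/√0.2843 = 1.876; τ_2 = 325.1/1.876 = 173.3 ns.
Leg 3: β = 0.960; γ = 1/√(1 − 0.960²) = 1/√0.07840 = 3.571; τ_3 = 517.7/3.571 = 145.0 ns.
Leg 4: γ = 1/√(1 − (21/29)²) = 29/20 = 1.450; τ_4 = 331.7/1.450 = 228.8 ns.
Total: 2.149 + 173.3 + 145.0 + 228.8 ns.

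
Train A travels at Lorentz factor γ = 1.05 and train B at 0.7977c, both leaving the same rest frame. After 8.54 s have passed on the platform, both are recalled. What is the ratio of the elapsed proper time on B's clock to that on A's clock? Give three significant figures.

A: γ = 1.05. B: γ = 1/√(1 − 0.7977²) = 1/√0.3637 = 1.658.
τ_A/τ_B = γ_B/γ_A = 1.658/1.050 = 1.579, so τ_B/τ_A = 0.6332.

τ_B/τ_A = 0.633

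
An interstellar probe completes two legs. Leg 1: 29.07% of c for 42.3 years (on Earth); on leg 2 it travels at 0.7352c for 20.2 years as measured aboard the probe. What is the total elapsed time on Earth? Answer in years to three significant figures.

Δt = 72.1 years

Leg 1: 42.3 years is already measured on Earth.
Leg 2: γ = 1/√(1 − 0.7352²) = 1/√0.4595 = 1.475; Δt_2 = 1.475 × 20.2 = 29.80 years.
Total: 42.30 + 29.80 years.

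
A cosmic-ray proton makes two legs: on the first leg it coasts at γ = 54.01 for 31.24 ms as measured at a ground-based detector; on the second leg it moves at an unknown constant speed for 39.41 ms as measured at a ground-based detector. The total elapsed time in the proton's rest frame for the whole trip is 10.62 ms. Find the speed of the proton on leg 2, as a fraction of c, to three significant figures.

β = 0.967

Leg 1: γ = 54.01; τ_1 = 31.24/54.01 = 0.5784 ms.
Leg 2: speed unknown; τ_2 = 39.41/γ_2.
Total proper time: 0.5784 + τ_2 = 10.62, so τ_2 = 10.62 − 0.5784 = 10.04 ms.
γ_2 = 39.41/10.04 = 3.925; β = √(1 − 1/γ²) = √0.9351.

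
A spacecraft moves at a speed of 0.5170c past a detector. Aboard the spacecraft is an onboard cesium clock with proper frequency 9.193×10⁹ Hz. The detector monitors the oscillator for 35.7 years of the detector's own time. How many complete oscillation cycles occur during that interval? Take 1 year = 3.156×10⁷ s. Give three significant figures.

γ = 1/√(1 − 0.5170²) = 1/√0.7327 = 1.168
During 35.7 years of lab time, the oscillator's proper time advances by τ = Δt/γ = 35.7/1.168 = 30.56 years = 9.644×10⁸ s.
N = f × τ = 9.193×10⁹ × 9.644×10⁸ = 8.866×10¹⁸.

N = 8.87×10¹⁸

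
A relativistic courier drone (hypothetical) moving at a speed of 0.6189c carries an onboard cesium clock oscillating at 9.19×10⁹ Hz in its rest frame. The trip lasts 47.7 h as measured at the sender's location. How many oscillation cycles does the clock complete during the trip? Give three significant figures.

N = 1.24×10¹⁵

γ = 1/√(1 − 0.6189²) = 1/√0.6170 = 1.273
The oscillator's own cycle count is N = f × τ where τ is the proper time aboard the drone. τ = Δt/γ = 47.7/1.273 = 37.47 h = 1.349×10⁵ s.
N = 9.19×10⁹ × 1.349×10⁵ = 1.240×10¹⁵.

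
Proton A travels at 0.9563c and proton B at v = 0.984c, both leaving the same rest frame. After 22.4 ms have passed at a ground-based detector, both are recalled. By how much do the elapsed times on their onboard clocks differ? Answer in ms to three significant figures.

|τ_A − τ_B| = 2.56 ms

A: γ = 1/√(1 − 0.9563²) = 1/√0.08549 = 3.420; τ_A = 22.4/3.420 = 6.549 ms.
B: γ = 1/√(1 − 0.984²) = 1/√0.03174 = 5.613; τ_B = 22.4/5.613 = 3.991 ms.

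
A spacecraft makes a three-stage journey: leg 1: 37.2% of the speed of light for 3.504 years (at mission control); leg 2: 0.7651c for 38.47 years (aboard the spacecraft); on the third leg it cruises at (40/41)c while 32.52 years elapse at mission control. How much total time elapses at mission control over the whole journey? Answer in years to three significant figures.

Δt = 95.8 years

Leg 1: 3.504 years is already measured at mission control.
Leg 2: γ = 1/√(1 − 0.7651²) = 1/√0.4146 = 1.553; Δt_2 = 1.553 × 38.47 = 59.74 years.
Leg 3: 32.52 years is already measured at mission control.
Total: 3.504 + 59.74 + 32.52 years.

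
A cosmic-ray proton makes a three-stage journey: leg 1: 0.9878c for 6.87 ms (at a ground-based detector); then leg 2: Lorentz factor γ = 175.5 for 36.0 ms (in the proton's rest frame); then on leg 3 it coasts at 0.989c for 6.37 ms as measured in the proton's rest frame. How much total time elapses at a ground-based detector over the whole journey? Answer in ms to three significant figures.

Δt = 6370 ms

Leg 1: 6.87 ms is already measured at a ground-based detector.
Leg 2: γ = 175.5; Δt_2 = 175.5 × 36.0 = 6318 ms.
Leg 3: γ = 1/√(1 − 0.989²) = 1/√0.02188 = 6.761; Δt_3 = 6.761 × 6.37 = 43.07 ms.
Total: 6.870 + 6318 + 43.07 ms.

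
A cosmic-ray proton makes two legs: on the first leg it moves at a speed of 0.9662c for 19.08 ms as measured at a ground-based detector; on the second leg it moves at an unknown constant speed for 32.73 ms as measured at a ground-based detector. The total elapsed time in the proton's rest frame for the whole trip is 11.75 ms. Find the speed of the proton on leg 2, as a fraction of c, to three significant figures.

β = 0.978

Leg 1: γ = 1/√(1 − 0.9662²) = 1/√0.06646 = 3.879; τ_1 = 19.08/3.879 = 4.919 ms.
Leg 2: speed unknown; τ_2 = 32.73/γ_2.
Total proper time: 4.919 + τ_2 = 11.75, so τ_2 = 11.75 − 4.919 = 6.831 ms.
γ_2 = 32.73/6.831 = 4.791; β = √(1 − 1/γ²) = √0.9564.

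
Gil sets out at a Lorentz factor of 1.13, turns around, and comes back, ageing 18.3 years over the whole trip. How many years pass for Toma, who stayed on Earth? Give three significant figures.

γ = 1.13
Earth-frame duration is the dilated interval: Δt = γτ = 1.130 × 18.3 years.

Δt = 20.7 years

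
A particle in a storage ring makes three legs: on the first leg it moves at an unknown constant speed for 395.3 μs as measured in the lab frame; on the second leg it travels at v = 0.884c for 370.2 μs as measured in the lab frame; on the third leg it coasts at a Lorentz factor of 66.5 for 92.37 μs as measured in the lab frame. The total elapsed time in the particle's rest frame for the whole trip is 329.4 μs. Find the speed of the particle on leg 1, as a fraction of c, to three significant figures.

Leg 1: speed unknown; τ_1 = 395.3/γ_1.
Leg 2: γ = 1/√(1 − 0.884²) = 1/√0.2185 = 2.139; τ_2 = 370.2/2.139 = 173.1 μs.
Leg 3: γ = 66.5; τ_3 = 92.37/66.50 = 1.389 μs.
Total proper time: τ_1 + 173.1 + 1.389 = 329.4, so τ_1 = 329.4 − 174.5 = 154.9 μs.
γ_1 = 395.3/154.9 = 2.551; β = √(1 − 1/γ²) = √0.8464.

β = 0.920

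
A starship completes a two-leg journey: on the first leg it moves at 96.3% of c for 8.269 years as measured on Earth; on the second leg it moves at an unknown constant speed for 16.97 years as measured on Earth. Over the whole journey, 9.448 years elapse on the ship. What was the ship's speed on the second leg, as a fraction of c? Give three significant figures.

β = 0.905

Leg 1: β = 0.963; γ = 1/√(1 − 0.963²) = 1/√0.07263 = 3.711; τ_1 = 8.269/3.711 = 2.229 years.
Leg 2: speed unknown; τ_2 = 16.97/γ_2.
Total proper time: 2.229 + τ_2 = 9.448, so τ_2 = 9.448 − 2.229 = 7.219 years.
γ_2 = 16.97/7.219 = 2.351; β = √(1 − 1/γ²) = √0.8190.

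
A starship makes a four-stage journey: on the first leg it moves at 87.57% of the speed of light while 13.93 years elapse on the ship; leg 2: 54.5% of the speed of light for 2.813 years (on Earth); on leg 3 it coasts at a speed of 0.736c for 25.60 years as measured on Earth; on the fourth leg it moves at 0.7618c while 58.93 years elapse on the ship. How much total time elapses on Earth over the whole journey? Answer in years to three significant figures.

Δt = 148 years

Leg 1: β = 0.8757; γ = 1/√(1 − 0.8757²) = 1/√0.2331 = 2.071; Δt_1 = 2.071 × 13.93 = 28.85 years.
Leg 2: 2.813 years is already measured on Earth.
Leg 3: 25.60 years is already measured on Earth.
Leg 4: γ = 1/√(1 − 0.7618²) = 1/√0.4197 = 1.544; Δt_4 = 1.544 × 58.93 = 90.97 years.
Total: 28.85 + 2.813 + 25.60 + 90.97 years.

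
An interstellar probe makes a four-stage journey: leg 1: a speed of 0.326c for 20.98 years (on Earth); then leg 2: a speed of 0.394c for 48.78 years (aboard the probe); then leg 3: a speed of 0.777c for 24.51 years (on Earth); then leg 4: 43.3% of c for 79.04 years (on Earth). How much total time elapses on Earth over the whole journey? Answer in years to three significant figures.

Leg 1: 20.98 years is already measured on Earth.
Leg 2: γ = 1/√(1 − 0.394²) = 1/√0.8448 = 1.088; Δt_2 = 1.088 × 48.78 = 53.07 years.
Leg 3: 24.51 years is already measured on Earth.
Leg 4: 79.04 years is already measured on Earth.
Total: 20.98 + 53.07 + 24.51 + 79.04 years.

Δt = 178 years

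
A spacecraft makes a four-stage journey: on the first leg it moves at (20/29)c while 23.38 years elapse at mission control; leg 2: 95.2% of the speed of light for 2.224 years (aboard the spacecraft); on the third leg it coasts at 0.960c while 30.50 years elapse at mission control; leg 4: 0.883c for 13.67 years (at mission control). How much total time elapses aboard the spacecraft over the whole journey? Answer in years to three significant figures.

Leg 1: γ = 1/√(1 − (20/29)²) = 29/21 ≈ 1.381; τ_1 = 23.38/1.381 = 16.93 years.
Leg 2: 2.224 years is already measured aboard the spacecraft.
Leg 3: γ = 1/√(1 − 0.960²) = 25/7 ≈ 3.571; τ_3 = 30.50/3.571 = 8.540 years.
Leg 4: γ = 1/√(1 − 0.883²) = 1/√0.2203 = 2.131; τ_4 = 13.67/2.131 = 6.416 years.
Total: 16.93 + 2.224 + 8.540 + 6.416 years.

τ = 34.1 years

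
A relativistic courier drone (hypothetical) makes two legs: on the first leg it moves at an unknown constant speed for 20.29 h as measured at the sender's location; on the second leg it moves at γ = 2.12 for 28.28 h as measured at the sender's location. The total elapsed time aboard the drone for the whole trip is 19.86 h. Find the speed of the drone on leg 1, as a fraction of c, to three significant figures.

β = 0.947

Leg 1: speed unknown; τ_1 = 20.29/γ_1.
Leg 2: γ = 2.12; τ_2 = 28.28/2.120 = 13.34 h.
Total proper time: τ_1 + 13.34 = 19.86, so τ_1 = 19.86 − 13.34 = 6.520 h.
γ_1 = 20.29/6.520 = 3.112; β = √(1 − 1/γ²) = √0.8967.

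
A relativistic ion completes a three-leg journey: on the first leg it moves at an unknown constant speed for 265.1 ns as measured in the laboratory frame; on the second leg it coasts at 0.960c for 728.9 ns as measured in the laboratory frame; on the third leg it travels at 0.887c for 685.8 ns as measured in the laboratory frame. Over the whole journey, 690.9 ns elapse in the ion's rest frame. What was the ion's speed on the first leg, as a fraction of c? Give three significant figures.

β = 0.767

Leg 1: speed unknown; τ_1 = 265.1/γ_1.
Leg 2: γ = 1/√(1 − 0.960²) = 25/7 ≈ 3.571; τ_2 = 728.9/3.571 = 204.1 ns.
Leg 3: γ = 1/√(1 − 0.887²) = 1/√0.2132 = 2.166; τ_3 = 685.8/2.166 = 316.7 ns.
Total proper time: τ_1 + 204.1 + 316.7 = 690.9, so τ_1 = 690.9 − 520.8 = 170.1 ns.
γ_1 = 265.1/170.1 = 1.558; β = √(1 − 1/γ²) = √0.5882.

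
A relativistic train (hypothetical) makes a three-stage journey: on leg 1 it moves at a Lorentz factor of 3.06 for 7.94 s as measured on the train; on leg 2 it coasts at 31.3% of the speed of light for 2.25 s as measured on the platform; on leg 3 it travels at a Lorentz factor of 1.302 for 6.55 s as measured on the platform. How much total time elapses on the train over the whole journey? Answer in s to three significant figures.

Leg 1: 7.94 s is already measured on the train.
Leg 2: β = 0.313; γ = 1/√(1 − 0.313²) = 1/√0.9020 = 1.053; τ_2 = 2.25/1.053 = 2.137 s.
Leg 3: γ = 1.302; τ_3 = 6.55/1.302 = 5.031 s.
Total: 7.940 + 2.137 + 5.031 s.

τ = 15.1 s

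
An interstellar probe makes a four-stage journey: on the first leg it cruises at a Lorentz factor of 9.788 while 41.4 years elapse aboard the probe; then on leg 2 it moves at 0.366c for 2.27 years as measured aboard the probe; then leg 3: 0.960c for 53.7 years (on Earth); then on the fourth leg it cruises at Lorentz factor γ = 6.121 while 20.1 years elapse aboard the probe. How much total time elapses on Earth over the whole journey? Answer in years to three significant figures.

Δt = 584 years

Leg 1: γ = 9.788; Δt_1 = 9.788 × 41.4 = 405.2 years.
Leg 2: γ = 1/√(1 − 0.366²) = 1/√0.8660 = 1.075; Δt_2 = 1.075 × 2.27 = 2.439 years.
Leg 3: 53.7 years is already measured on Earth.
Leg 4: γ = 6.121; Δt_4 = 6.121 × 20.1 = 123.0 years.
Total: 405.2 + 2.439 + 53.70 + 123.0 years.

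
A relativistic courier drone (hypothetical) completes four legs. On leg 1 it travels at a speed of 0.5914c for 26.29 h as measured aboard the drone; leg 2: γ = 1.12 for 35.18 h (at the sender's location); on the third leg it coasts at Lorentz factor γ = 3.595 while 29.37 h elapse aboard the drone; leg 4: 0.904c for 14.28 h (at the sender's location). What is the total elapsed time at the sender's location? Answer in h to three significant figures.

Δt = 188 h

Leg 1: γ = 1/√(1 − 0.5914²) = 1/√0.6502 = 1.240; Δt_1 = 1.240 × 26.29 = 32.60 h.
Leg 2: 35.18 h is already measured at the sender's location.
Leg 3: γ = 3.595; Δt_3 = 3.595 × 29.37 = 105.6 h.
Leg 4: 14.28 h is already measured at the sender's location.
Total: 32.60 + 35.18 + 105.6 + 14.28 h.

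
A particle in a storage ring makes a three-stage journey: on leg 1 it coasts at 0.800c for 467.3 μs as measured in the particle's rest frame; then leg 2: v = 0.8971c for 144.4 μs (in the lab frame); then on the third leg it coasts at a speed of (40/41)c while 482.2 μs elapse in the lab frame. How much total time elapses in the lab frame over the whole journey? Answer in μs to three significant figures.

Δt = 1410 μs

Leg 1: γ = 1/√(1 − 0.800²) = 5/3 ≈ 1.667; Δt_1 = 1.667 × 467.3 = 778.8 μs.
Leg 2: 144.4 μs is already measured in the lab frame.
Leg 3: 482.2 μs is already measured in the lab frame.
Total: 778.8 + 144.4 + 482.2 μs.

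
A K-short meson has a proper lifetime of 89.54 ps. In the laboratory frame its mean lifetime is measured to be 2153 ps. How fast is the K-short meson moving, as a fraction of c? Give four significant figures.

v = 0.9991c

γ = Δt/τ₀ = 2153/89.54 = 24.05
β = √(1 − 1/γ²) = √(1 − 0.001730) = √0.9983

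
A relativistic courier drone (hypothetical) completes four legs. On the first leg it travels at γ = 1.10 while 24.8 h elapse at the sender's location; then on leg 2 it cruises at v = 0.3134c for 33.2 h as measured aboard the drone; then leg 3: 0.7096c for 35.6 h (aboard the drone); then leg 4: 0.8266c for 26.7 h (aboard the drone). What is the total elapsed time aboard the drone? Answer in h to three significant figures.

Leg 1: γ = 1.10; τ_1 = 24.8/1.100 = 22.55 h.
Leg 2: 33.2 h is already measured aboard the drone.
Leg 3: 35.6 h is already measured aboard the drone.
Leg 4: 26.7 h is already measured aboard the drone.
Total: 22.55 + 33.20 + 35.60 + 26.70 h.

τ = 118 h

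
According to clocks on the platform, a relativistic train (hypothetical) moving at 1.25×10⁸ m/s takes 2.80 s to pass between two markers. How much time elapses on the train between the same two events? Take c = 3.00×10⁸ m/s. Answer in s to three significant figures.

τ = 2.55 s

β = 1.25×10⁸/3.00×10⁸ = 0.4167; γ = 1/√(1 − 0.4167²) = 1.100
The interval measured on the platform is the dilated one; the clock on the train measures the proper time τ = Δt/γ = 2.80/1.100 s.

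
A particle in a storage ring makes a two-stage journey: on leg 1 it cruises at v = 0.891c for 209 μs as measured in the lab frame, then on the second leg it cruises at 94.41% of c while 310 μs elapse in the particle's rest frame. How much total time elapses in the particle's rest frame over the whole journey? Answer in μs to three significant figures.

τ = 405 μs

Leg 1: γ = 1/√(1 − 0.891²) = 1/√0.2061 = 2.203; τ_1 = 209/2.203 = 94.89 μs.
Leg 2: 310 μs is already measured in the particle's rest frame.
Total: 94.89 + 310.0 μs.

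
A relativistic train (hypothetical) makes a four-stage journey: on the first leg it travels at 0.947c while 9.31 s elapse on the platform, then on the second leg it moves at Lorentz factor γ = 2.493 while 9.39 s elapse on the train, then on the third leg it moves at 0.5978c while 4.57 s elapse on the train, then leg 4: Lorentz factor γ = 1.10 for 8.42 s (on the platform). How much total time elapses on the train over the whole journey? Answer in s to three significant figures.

Leg 1: γ = 1/√(1 − 0.947²) = 1/√0.1032 = 3.113; τ_1 = 9.31/3.113 = 2.991 s.
Leg 2: 9.39 s is already measured on the train.
Leg 3: 4.57 s is already measured on the train.
Leg 4: γ = 1.10; τ_4 = 8.42/1.100 = 7.655 s.
Total: 2.991 + 9.390 + 4.570 + 7.655 s.

τ = 24.6 s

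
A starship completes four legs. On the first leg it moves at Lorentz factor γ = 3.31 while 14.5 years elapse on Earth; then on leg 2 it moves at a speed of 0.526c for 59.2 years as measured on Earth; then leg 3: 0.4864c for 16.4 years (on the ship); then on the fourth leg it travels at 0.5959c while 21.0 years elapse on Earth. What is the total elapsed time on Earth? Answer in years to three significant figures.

Leg 1: 14.5 years is already measured on Earth.
Leg 2: 59.2 years is already measured on Earth.
Leg 3: γ = 1/√(1 − 0.4864²) = 1/√0.7634 = 1.145; Δt_3 = 1.145 × 16.4 = 18.77 years.
Leg 4: 21.0 years is already measured on Earth.
Total: 14.50 + 59.20 + 18.77 + 21.00 years.

Δt = 113 years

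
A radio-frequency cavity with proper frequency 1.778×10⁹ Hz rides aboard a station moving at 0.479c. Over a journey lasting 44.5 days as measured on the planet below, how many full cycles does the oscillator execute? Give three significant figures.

γ = 1/√(1 − 0.479²) = 1/√0.7706 = 1.139
The oscillator's own cycle count is N = f × τ where τ is the proper time aboard the station. τ = Δt/γ = 44.5/1.139 = 39.06 days = 3.375×10⁶ s.
N = 1.778×10⁹ × 3.375×10⁶ = 6.001×10¹⁵.

N = 6.00×10¹⁵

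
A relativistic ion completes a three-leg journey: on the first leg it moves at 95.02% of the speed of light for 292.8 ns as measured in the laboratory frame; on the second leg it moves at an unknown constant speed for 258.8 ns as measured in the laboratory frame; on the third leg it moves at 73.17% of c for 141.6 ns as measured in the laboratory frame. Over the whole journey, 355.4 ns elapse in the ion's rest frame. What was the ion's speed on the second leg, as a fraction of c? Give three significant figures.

Leg 1: β = 0.9502; γ = 1/√(1 − 0.9502²) = 1/√0.09712 = 3.209; τ_1 = 292.8/3.209 = 91.25 ns.
Leg 2: speed unknown; τ_2 = 258.8/γ_2.
Leg 3: β = 0.7317; γ = 1/√(1 − 0.7317²) = 1/√0.4646 = 1.467; τ_3 = 141.6/1.467 = 96.52 ns.
Total proper time: 91.25 + τ_2 + 96.52 = 355.4, so τ_2 = 355.4 − 187.8 = 167.6 ns.
γ_2 = 258.8/167.6 = 1.544; β = √(1 − 1/γ²) = √0.5804.

β = 0.762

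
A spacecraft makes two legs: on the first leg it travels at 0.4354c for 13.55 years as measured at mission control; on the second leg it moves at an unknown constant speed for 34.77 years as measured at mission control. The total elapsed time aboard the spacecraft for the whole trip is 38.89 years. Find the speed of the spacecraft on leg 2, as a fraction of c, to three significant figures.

Leg 1: γ = 1/√(1 − 0.4354²) = 1/√0.8104 = 1.111; τ_1 = 13.55/1.111 = 12.20 years.
Leg 2: speed unknown; τ_2 = 34.77/γ_2.
Total proper time: 12.20 + τ_2 = 38.89, so τ_2 = 38.89 − 12.20 = 26.69 years.
γ_2 = 34.77/26.69 = 1.303; β = √(1 − 1/γ²) = √0.4107.

β = 0.641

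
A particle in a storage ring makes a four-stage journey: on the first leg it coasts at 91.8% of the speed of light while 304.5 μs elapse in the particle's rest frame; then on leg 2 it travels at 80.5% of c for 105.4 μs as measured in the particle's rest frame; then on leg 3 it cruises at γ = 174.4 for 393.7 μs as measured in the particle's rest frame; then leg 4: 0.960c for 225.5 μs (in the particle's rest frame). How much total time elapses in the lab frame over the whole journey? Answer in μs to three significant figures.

Leg 1: β = 0.918; γ = 1/√(1 − 0.918²) = 1/√0.1573 = 2.522; Δt_1 = 2.522 × 304.5 = 767.8 μs.
Leg 2: β = 0.805; γ = 1/√(1 − 0.805²) = 1/√0.3520 = 1.686; Δt_2 = 1.686 × 105.4 = 177.7 μs.
Leg 3: γ = 174.4; Δt_3 = 174.4 × 393.7 = 6.866×10⁴ μs.
Leg 4: γ = 1/√(1 − 0.960²) = 25/7 ≈ 3.571; Δt_4 = 3.571 × 225.5 = 805.4 μs.
Total: 767.8 + 177.7 + 6.866×10⁴ + 805.4 μs.

Δt = 7.04×10⁴ μs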